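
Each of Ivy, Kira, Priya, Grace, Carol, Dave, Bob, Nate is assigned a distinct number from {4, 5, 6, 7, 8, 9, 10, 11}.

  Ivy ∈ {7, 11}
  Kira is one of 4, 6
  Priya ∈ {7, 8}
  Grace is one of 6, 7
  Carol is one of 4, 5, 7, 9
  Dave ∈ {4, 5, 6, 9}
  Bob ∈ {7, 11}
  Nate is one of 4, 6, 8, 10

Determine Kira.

The 8 variables together cover exactly {4, 5, 6, 7, 8, 9, 10, 11} — 8 values for 8 variables — and 10 appears only in Nate's list, so Nate = 10.
The 7 still-open variables together cover exactly {4, 5, 6, 7, 8, 9, 11} — 7 values for 7 variables — and 8 appears only in Priya's list, so Priya = 8.
Ivy and Bob between them cover only {7, 11} — a naked pair. Remove those values from Grace, Carol.
That leaves Grace = 6. Eliminate 6 elsewhere: Kira, Dave.
So Kira = 4.

4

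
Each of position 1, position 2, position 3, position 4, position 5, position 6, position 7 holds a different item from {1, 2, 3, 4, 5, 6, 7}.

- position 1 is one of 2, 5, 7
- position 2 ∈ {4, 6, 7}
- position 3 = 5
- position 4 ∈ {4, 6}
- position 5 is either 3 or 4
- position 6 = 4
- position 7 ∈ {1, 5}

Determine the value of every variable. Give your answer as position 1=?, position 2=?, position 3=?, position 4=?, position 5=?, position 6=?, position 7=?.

position 3's domain is down to {5}, so position 3 = 5. Eliminate 5 elsewhere: position 1, position 7.
position 6's domain is down to {4}, so position 6 = 4. Eliminate 4 elsewhere: position 2, position 4, position 5.
That leaves position 7 = 1.
position 4 must be 6 (only option left). Eliminate 6 elsewhere: position 2.
position 5 has just one choice, so position 5 = 3.
position 2 must be 7 (only option left). Remove 7 from position 1.
position 1's domain is down to {2}, so position 1 = 2.

position 1=2, position 2=7, position 3=5, position 4=6, position 5=3, position 6=4, position 7=1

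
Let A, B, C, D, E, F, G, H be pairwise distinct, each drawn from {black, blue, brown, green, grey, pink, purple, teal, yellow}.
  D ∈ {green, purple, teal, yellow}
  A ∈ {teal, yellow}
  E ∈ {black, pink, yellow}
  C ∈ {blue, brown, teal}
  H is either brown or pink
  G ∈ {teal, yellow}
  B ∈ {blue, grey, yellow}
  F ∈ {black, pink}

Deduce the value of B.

grey

A and G share exactly the 2 values {teal, yellow}; by pigeonhole those values go to them, so strike teal, yellow from B, C, D, E.
E and F between them cover only {black, pink} — a naked pair. Remove those values from H.
That leaves H = brown. Strike brown from C.
C's domain is down to {blue}, so C = blue. Remove blue from B.
So B = grey.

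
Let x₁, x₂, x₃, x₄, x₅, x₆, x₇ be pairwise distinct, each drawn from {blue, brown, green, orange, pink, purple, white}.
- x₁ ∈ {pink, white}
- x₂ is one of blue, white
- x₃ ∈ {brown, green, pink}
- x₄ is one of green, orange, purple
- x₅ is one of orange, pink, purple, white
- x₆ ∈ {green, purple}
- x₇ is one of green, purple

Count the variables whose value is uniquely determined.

The 7 variables together cover exactly {blue, brown, green, orange, pink, purple, white} — 7 values for 7 variables — and blue appears only in x₂'s list, so x₂ = blue.
The 6 still-open variables together cover exactly {brown, green, orange, pink, purple, white} — 6 values for 6 variables — and brown appears only in x₃'s list, so x₃ = brown.
The 2 variables x₆ and x₇ are confined to {green, purple}, which locks those values in; drop them from x₄, x₅.
x₄ must be orange (only option left). Remove orange from x₅.
Determined: x₂=blue, x₃=brown, x₄=orange. The other variables each still have more than one consistent value. That makes 3.

3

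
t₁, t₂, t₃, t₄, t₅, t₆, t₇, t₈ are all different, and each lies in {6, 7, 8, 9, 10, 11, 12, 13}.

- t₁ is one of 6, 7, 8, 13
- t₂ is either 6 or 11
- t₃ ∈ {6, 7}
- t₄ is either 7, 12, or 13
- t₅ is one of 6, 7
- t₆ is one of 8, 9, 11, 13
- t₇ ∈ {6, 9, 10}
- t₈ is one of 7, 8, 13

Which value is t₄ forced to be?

The 8 variables draw from only 8 values {6, 7, 8, 9, 10, 11, 12, 13}, so each is used; only t₇ can be 10, hence t₇ = 10.
The 7 still-open variables draw from only 7 values {6, 7, 8, 9, 11, 12, 13}, so each is used; only t₆ can be 9, hence t₆ = 9.
Among the 6 still-open variables, 11 fits only t₂ (and all 6 values in {6, 7, 8, 11, 12, 13} must be used), so t₂ = 11.
The 5 still-open variables together cover exactly {6, 7, 8, 12, 13} — 5 values for 5 variables — and 12 appears only in t₄'s list, so t₄ = 12.

12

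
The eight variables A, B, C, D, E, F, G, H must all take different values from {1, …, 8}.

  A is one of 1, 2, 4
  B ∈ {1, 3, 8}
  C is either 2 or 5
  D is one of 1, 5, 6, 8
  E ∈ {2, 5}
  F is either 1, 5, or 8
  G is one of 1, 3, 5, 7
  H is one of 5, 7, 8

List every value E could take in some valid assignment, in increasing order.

2, 5

The 8 variables together cover exactly {1, 2, 3, 4, 5, 6, 7, 8} — 8 values for 8 variables — and 4 appears only in A's list, so A = 4.
The 7 still-open variables draw from only 7 values {1, 2, 3, 5, 6, 7, 8}, so each is used; only D can be 6, hence D = 6.
The 2 variables C and E are confined to {2, 5}, which locks those values in; drop them from F, G, H.
No further eliminations apply; E can still be any of 2, 5.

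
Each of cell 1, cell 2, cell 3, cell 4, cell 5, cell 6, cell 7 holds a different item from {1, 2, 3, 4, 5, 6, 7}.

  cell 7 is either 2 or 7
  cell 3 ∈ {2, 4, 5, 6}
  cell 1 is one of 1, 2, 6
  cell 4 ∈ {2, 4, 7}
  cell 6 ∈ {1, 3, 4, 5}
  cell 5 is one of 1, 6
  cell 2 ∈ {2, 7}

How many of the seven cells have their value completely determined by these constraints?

3

The 7 variables draw from only 7 values {1, 2, 3, 4, 5, 6, 7}, so each is used; only cell 6 can be 3, hence cell 6 = 3.
Among the 6 still-open variables, 5 fits only cell 3 (and all 6 values in {1, 2, 4, 5, 6, 7} must be used), so cell 3 = 5.
Among the 5 still-open variables, 4 fits only cell 4 (and all 5 values in {1, 2, 4, 6, 7} must be used), so cell 4 = 4.
The 2 variables cell 2 and cell 7 are confined to {2, 7}, which locks those values in; drop them from cell 1.
Determined: cell 3=5, cell 4=4, cell 6=3. The other cells each still have more than one consistent value. That makes 3.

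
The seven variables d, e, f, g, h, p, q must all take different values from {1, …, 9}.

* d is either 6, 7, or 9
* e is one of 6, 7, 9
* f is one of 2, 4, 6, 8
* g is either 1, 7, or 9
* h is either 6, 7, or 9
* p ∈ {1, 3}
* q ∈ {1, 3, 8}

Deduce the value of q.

8

d, e, h share exactly the 3 values {6, 7, 9}; by pigeonhole those values go to them, so strike 6, 7, 9 from f, g.
g has just one choice, so g = 1. Strike 1 from p, q.
p's domain is down to {3}, so p = 3. Strike 3 from q.
So q = 8.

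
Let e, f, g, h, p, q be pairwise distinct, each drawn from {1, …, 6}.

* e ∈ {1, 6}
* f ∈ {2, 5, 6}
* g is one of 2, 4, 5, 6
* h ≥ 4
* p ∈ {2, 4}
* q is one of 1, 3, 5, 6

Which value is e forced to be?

Among the 6 variables, 3 fits only q (and all 6 values in {1, 2, 3, 4, 5, 6} must be used), so q = 3.
The 5 still-open variables together cover exactly {1, 2, 4, 5, 6} — 5 values for 5 variables — and 1 appears only in e's list, so e = 1.

1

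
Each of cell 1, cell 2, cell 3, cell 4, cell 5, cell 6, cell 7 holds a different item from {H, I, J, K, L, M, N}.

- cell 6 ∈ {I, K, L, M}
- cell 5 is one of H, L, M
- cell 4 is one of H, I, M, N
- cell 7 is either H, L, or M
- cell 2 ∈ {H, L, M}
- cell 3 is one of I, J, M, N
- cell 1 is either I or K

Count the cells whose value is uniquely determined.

The 7 variables together cover exactly {H, I, J, K, L, M, N} — 7 values for 7 variables — and J appears only in cell 3's list, so cell 3 = J.
The 6 still-open variables together cover exactly {H, I, K, L, M, N} — 6 values for 6 variables — and N appears only in cell 4's list, so cell 4 = N.
The 3 variables cell 2, cell 5, cell 7 are confined to {H, L, M}, which locks those values in; drop them from cell 6.
Determined: cell 3=J, cell 4=N. The other cells each still have more than one consistent value. That makes 2.

2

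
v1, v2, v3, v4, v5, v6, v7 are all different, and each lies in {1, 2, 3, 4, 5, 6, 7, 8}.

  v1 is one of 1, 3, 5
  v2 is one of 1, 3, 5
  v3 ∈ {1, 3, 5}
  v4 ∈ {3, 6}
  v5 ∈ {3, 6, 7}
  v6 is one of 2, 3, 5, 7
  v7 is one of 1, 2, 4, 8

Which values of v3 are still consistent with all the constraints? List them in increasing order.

v1, v2, v3 between them cover only {1, 3, 5} — a naked triple. Remove those values from v4, v5, v6, v7.
v4's domain is down to {6}, so v4 = 6. Strike 6 from v5.
v5 has just one choice, so v5 = 7. So v6 can't be 7.
That leaves v6 = 2. Remove 2 from v7.
No further eliminations apply; v3 can still be any of 1, 3, 5.

1, 3, 5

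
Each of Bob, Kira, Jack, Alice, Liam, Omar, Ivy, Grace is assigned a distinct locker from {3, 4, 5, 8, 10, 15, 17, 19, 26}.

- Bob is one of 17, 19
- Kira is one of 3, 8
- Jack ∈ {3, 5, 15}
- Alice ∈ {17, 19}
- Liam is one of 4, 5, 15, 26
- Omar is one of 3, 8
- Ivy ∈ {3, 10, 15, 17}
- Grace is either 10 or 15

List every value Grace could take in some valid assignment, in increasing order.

Bob and Alice between them cover only {17, 19} — a naked pair. Remove those values from Ivy.
Kira and Omar share exactly the 2 values {3, 8}; by pigeonhole those values go to them, so strike 3, 8 from Jack, Ivy.
Ivy and Grace between them cover only {10, 15} — a naked pair. Remove those values from Jack, Liam.
That leaves Jack = 5. So Liam can't be 5.
No further eliminations apply; Grace can still be any of 10, 15.

10, 15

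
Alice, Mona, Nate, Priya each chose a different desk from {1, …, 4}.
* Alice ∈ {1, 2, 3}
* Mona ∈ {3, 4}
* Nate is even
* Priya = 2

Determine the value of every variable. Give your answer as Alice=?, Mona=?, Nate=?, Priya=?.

Alice=1, Mona=3, Nate=4, Priya=2

Priya must be 2 (only option left). Remove 2 from Alice, Nate.
Nate's domain is down to {4}, so Nate = 4. Eliminate 4 elsewhere: Mona.
Mona must be 3 (only option left). So Alice can't be 3.
Alice has just one choice, so Alice = 1.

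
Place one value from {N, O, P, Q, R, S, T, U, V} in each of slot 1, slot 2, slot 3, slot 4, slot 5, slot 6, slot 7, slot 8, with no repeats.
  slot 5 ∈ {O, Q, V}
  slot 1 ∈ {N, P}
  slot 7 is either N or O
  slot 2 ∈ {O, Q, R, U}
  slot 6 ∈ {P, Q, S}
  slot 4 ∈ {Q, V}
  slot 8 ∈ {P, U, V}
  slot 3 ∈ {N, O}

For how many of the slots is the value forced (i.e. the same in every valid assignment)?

4

Among the 8 variables, R fits only slot 2 (and all 8 values in {N, O, P, Q, R, S, U, V} must be used), so slot 2 = R.
The 7 still-open variables draw from only 7 values {N, O, P, Q, S, U, V}, so each is used; only slot 6 can be S, hence slot 6 = S.
Among the 6 still-open variables, U fits only slot 8 (and all 6 values in {N, O, P, Q, U, V} must be used), so slot 8 = U.
The 5 still-open variables draw from only 5 values {N, O, P, Q, V}, so each is used; only slot 1 can be P, hence slot 1 = P.
The 2 variables slot 3 and slot 7 are confined to {N, O}, which locks those values in; drop them from slot 5.
Determined: slot 1=P, slot 2=R, slot 6=S, slot 8=U. The other slots each still have more than one consistent value. That makes 4.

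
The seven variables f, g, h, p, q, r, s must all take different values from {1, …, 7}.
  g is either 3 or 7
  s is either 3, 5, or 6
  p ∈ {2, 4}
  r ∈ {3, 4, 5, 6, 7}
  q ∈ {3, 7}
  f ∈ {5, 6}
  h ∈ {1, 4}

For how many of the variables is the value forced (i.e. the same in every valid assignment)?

The 7 variables together cover exactly {1, 2, 3, 4, 5, 6, 7} — 7 values for 7 variables — and 1 appears only in h's list, so h = 1.
Among the 6 still-open variables, 2 fits only p (and all 6 values in {2, 3, 4, 5, 6, 7} must be used), so p = 2.
The 5 still-open variables together cover exactly {3, 4, 5, 6, 7} — 5 values for 5 variables — and 4 appears only in r's list, so r = 4.
g and q between them cover only {3, 7} — a naked pair. Remove those values from s.
Determined: h=1, p=2, r=4. The other variables each still have more than one consistent value. That makes 3.

3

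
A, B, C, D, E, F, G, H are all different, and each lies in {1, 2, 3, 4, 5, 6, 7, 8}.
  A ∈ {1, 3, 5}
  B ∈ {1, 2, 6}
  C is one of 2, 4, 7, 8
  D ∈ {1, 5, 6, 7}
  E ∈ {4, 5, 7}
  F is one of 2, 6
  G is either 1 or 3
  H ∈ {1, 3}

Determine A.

5

Among the 8 variables, 8 fits only C (and all 8 values in {1, 2, 3, 4, 5, 6, 7, 8} must be used), so C = 8.
The 7 still-open variables together cover exactly {1, 2, 3, 4, 5, 6, 7} — 7 values for 7 variables — and 4 appears only in E's list, so E = 4.
Among the 6 still-open variables, 7 fits only D (and all 6 values in {1, 2, 3, 5, 6, 7} must be used), so D = 7.
Among the 5 still-open variables, 5 fits only A (and all 5 values in {1, 2, 3, 5, 6} must be used), so A = 5.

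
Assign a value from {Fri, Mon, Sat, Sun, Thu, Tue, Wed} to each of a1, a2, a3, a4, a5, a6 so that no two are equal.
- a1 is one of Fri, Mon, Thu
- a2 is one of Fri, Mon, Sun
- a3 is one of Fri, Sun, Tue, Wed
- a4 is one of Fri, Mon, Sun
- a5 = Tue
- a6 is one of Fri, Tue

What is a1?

a5 must be Tue (only option left). Strike Tue from a3, a6.
That leaves a6 = Fri. Strike Fri from a1, a2, a3, a4.
The 4 still-open variables together cover exactly {Mon, Sun, Thu, Wed} — 4 values for 4 variables — and Thu appears only in a1's list, so a1 = Thu.

Thu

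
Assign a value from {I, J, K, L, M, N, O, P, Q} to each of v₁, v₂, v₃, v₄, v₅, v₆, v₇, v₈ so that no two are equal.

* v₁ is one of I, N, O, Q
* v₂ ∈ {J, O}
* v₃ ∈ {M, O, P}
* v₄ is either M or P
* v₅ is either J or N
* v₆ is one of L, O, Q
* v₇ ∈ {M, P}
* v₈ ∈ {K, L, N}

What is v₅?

N

v₄ and v₇ share exactly the 2 values {M, P}; by pigeonhole those values go to them, so strike M, P from v₃.
That leaves v₃ = O. Remove O from v₁, v₂, v₆.
v₂'s domain is down to {J}, so v₂ = J. So v₅ can't be J.
So v₅ = N.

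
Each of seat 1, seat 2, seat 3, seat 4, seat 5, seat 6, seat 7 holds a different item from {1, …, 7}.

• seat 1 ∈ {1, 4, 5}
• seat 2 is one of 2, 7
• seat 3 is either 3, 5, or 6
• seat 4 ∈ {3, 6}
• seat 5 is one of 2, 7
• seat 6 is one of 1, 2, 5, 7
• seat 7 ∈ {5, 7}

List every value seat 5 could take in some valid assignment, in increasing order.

2, 7

Among the 7 variables, 4 fits only seat 1 (and all 7 values in {1, 2, 3, 4, 5, 6, 7} must be used), so seat 1 = 4.
The 6 still-open variables together cover exactly {1, 2, 3, 5, 6, 7} — 6 values for 6 variables — and 1 appears only in seat 6's list, so seat 6 = 1.
seat 2 and seat 5 share exactly the 2 values {2, 7}; by pigeonhole those values go to them, so strike 2, 7 from seat 7.
seat 7 must be 5 (only option left). Strike 5 from seat 3.
No further eliminations apply; seat 5 can still be any of 2, 7.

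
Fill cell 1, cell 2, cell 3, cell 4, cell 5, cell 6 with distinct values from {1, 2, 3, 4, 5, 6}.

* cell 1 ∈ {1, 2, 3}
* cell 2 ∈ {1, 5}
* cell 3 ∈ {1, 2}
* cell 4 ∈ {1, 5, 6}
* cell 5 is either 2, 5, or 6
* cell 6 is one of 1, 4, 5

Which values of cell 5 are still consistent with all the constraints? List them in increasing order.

The 6 variables draw from only 6 values {1, 2, 3, 4, 5, 6}, so each is used; only cell 1 can be 3, hence cell 1 = 3.
The 5 still-open variables together cover exactly {1, 2, 4, 5, 6} — 5 values for 5 variables — and 4 appears only in cell 6's list, so cell 6 = 4.
No further eliminations apply; cell 5 can still be any of 2, 5, 6.

2, 5, 6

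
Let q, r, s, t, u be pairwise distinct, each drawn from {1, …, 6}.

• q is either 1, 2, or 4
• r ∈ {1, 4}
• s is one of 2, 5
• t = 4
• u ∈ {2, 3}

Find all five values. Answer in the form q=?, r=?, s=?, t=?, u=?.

t must be 4 (only option left). Strike 4 from q, r.
r has just one choice, so r = 1. Remove 1 from q.
That leaves q = 2. Remove 2 from s, u.
s has just one choice, so s = 5.
u must be 3 (only option left).

q=2, r=1, s=5, t=4, u=3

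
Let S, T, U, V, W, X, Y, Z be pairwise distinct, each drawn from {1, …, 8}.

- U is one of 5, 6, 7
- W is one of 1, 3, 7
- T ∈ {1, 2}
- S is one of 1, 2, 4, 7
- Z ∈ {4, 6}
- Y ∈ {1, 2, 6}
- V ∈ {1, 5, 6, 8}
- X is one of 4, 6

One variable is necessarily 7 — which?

The 8 variables together cover exactly {1, 2, 3, 4, 5, 6, 7, 8} — 8 values for 8 variables — and 3 appears only in W's list, so W = 3.
The 7 still-open variables together cover exactly {1, 2, 4, 5, 6, 7, 8} — 7 values for 7 variables — and 8 appears only in V's list, so V = 8.
The 6 still-open variables draw from only 6 values {1, 2, 4, 5, 6, 7}, so each is used; only U can be 5, hence U = 5.
The 5 still-open variables draw from only 5 values {1, 2, 4, 6, 7}, so each is used; only S can be 7, hence S = 7.

S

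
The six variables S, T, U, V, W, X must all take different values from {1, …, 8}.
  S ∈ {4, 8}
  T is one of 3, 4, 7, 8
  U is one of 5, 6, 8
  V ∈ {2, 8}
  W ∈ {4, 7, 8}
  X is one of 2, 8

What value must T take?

V and X share exactly the 2 values {2, 8}; by pigeonhole those values go to them, so strike 2, 8 from S, T, U, W.
S has just one choice, so S = 4. Eliminate 4 elsewhere: T, W.
That leaves W = 7. Remove 7 from T.
So T = 3.

3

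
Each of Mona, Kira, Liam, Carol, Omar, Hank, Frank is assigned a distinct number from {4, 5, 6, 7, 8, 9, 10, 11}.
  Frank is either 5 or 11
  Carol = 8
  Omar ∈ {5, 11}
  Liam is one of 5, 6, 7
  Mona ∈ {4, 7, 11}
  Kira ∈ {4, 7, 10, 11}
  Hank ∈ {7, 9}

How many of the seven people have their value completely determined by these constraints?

Carol must be 8 (only option left).
Omar and Frank between them cover only {5, 11} — a naked pair. Remove those values from Mona, Kira, Liam.
Determined: Carol=8. The other people each still have more than one consistent value. That makes 1.

1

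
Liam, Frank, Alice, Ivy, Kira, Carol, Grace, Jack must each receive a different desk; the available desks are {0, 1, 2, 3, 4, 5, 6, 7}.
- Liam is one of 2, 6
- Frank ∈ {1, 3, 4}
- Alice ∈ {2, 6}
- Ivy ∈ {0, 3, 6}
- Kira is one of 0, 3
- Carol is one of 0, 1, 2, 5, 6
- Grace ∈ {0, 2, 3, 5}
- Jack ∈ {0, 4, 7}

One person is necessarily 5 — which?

Grace

The 8 variables draw from only 8 values {0, 1, 2, 3, 4, 5, 6, 7}, so each is used; only Jack can be 7, hence Jack = 7.
The 7 still-open variables draw from only 7 values {0, 1, 2, 3, 4, 5, 6}, so each is used; only Frank can be 4, hence Frank = 4.
Among the 6 still-open variables, 1 fits only Carol (and all 6 values in {0, 1, 2, 3, 5, 6} must be used), so Carol = 1.
The 5 still-open variables draw from only 5 values {0, 2, 3, 5, 6}, so each is used; only Grace can be 5, hence Grace = 5.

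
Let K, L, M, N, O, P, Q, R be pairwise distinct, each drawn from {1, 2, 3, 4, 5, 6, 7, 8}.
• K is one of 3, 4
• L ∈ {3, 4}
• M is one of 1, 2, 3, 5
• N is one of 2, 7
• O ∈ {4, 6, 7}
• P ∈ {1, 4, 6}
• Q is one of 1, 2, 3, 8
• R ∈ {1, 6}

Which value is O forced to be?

7

Among the 8 variables, 5 fits only M (and all 8 values in {1, 2, 3, 4, 5, 6, 7, 8} must be used), so M = 5.
The 7 still-open variables together cover exactly {1, 2, 3, 4, 6, 7, 8} — 7 values for 7 variables — and 8 appears only in Q's list, so Q = 8.
The 6 still-open variables together cover exactly {1, 2, 3, 4, 6, 7} — 6 values for 6 variables — and 2 appears only in N's list, so N = 2.
The 5 still-open variables draw from only 5 values {1, 3, 4, 6, 7}, so each is used; only O can be 7, hence O = 7.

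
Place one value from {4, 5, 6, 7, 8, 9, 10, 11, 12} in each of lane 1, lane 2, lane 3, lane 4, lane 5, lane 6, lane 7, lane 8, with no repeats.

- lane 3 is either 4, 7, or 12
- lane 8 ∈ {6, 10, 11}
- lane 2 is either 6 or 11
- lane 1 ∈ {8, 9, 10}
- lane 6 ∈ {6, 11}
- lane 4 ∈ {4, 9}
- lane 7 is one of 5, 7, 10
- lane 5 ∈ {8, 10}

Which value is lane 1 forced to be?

9

The 2 variables lane 2 and lane 6 are confined to {6, 11}, which locks those values in; drop them from lane 8.
That leaves lane 8 = 10. Strike 10 from lane 1, lane 5, lane 7.
lane 5 must be 8 (only option left). Strike 8 from lane 1.
So lane 1 = 9.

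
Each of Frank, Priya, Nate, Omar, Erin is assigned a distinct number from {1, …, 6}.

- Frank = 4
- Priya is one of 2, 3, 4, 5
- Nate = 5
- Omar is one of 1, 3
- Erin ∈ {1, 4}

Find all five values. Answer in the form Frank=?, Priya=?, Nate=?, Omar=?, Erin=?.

Frank=4, Priya=2, Nate=5, Omar=3, Erin=1

Frank has just one choice, so Frank = 4. Strike 4 from Priya, Erin.
Nate must be 5 (only option left). Remove 5 from Priya.
That leaves Erin = 1. Eliminate 1 elsewhere: Omar.
That leaves Omar = 3. Strike 3 from Priya.
Priya must be 2 (only option left).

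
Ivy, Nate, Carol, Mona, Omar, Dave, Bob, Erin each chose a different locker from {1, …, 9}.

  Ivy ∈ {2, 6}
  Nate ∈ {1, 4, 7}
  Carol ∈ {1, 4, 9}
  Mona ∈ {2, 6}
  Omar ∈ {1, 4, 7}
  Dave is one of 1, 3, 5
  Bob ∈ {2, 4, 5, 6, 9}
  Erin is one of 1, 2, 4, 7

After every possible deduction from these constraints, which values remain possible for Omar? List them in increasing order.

1, 4, 7

The 8 variables draw from only 8 values {1, 2, 3, 4, 5, 6, 7, 9}, so each is used; only Dave can be 3, hence Dave = 3.
The 7 still-open variables draw from only 7 values {1, 2, 4, 5, 6, 7, 9}, so each is used; only Bob can be 5, hence Bob = 5.
The 6 still-open variables draw from only 6 values {1, 2, 4, 6, 7, 9}, so each is used; only Carol can be 9, hence Carol = 9.
Ivy and Mona share exactly the 2 values {2, 6}; by pigeonhole those values go to them, so strike 2, 6 from Erin.
No further eliminations apply; Omar can still be any of 1, 4, 7.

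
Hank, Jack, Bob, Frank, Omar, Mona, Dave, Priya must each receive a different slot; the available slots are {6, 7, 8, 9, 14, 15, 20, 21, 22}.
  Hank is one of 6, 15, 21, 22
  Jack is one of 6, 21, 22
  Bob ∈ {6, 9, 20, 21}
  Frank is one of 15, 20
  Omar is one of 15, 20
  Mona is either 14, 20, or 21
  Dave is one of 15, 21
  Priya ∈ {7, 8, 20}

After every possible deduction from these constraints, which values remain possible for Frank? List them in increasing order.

The 2 variables Frank and Omar are confined to {15, 20}, which locks those values in; drop them from Hank, Bob, Mona, Dave, Priya.
Dave has just one choice, so Dave = 21. Eliminate 21 elsewhere: Hank, Jack, Bob, Mona.
Mona must be 14 (only option left).
The 2 variables Hank and Jack are confined to {6, 22}, which locks those values in; drop them from Bob.
Bob's domain is down to {9}, so Bob = 9.
No further eliminations apply; Frank can still be any of 15, 20.

15, 20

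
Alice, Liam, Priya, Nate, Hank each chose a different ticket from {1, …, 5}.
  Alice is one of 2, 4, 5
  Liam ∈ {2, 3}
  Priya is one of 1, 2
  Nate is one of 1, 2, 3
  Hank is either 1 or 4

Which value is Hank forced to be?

Among the 5 variables, 5 fits only Alice (and all 5 values in {1, 2, 3, 4, 5} must be used), so Alice = 5.
The 4 still-open variables together cover exactly {1, 2, 3, 4} — 4 values for 4 variables — and 4 appears only in Hank's list, so Hank = 4.

4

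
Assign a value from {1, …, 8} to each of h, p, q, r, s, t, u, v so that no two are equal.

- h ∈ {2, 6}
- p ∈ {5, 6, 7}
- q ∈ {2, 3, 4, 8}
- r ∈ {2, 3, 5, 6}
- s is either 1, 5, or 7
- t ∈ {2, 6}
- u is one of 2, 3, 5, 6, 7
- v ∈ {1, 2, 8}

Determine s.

The 8 variables draw from only 8 values {1, 2, 3, 4, 5, 6, 7, 8}, so each is used; only q can be 4, hence q = 4.
The 7 still-open variables draw from only 7 values {1, 2, 3, 5, 6, 7, 8}, so each is used; only v can be 8, hence v = 8.
The 6 still-open variables draw from only 6 values {1, 2, 3, 5, 6, 7}, so each is used; only s can be 1, hence s = 1.

1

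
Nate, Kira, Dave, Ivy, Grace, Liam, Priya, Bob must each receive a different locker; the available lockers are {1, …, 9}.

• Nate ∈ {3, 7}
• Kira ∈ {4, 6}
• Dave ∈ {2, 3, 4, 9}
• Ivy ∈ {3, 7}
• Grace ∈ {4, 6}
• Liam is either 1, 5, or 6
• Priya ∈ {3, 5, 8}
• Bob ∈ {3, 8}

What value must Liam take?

1

The 2 variables Nate and Ivy are confined to {3, 7}, which locks those values in; drop them from Dave, Priya, Bob.
That leaves Bob = 8. Strike 8 from Priya.
Priya's domain is down to {5}, so Priya = 5. So Liam can't be 5.
Kira and Grace between them cover only {4, 6} — a naked pair. Remove those values from Dave, Liam.
So Liam = 1.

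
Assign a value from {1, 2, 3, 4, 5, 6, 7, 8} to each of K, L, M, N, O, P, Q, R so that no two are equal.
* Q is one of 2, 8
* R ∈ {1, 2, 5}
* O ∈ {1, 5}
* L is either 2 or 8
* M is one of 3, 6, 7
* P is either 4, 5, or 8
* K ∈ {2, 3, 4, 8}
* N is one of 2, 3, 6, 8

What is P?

4

The 8 variables together cover exactly {1, 2, 3, 4, 5, 6, 7, 8} — 8 values for 8 variables — and 7 appears only in M's list, so M = 7.
The 7 still-open variables together cover exactly {1, 2, 3, 4, 5, 6, 8} — 7 values for 7 variables — and 6 appears only in N's list, so N = 6.
The 6 still-open variables draw from only 6 values {1, 2, 3, 4, 5, 8}, so each is used; only K can be 3, hence K = 3.
The 5 still-open variables draw from only 5 values {1, 2, 4, 5, 8}, so each is used; only P can be 4, hence P = 4.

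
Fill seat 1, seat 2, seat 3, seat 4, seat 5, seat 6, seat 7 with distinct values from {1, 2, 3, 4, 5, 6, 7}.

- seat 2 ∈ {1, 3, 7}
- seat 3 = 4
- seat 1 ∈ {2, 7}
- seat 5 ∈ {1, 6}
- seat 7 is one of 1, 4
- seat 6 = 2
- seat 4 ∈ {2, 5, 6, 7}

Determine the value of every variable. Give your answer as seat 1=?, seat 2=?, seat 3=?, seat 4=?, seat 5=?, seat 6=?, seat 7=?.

seat 3 must be 4 (only option left). Remove 4 from seat 7.
seat 6 must be 2 (only option left). Eliminate 2 elsewhere: seat 1, seat 4.
That leaves seat 7 = 1. Remove 1 from seat 2, seat 5.
That leaves seat 1 = 7. Strike 7 from seat 2, seat 4.
seat 2 must be 3 (only option left).
seat 5 must be 6 (only option left). Eliminate 6 elsewhere: seat 4.
seat 4's domain is down to {5}, so seat 4 = 5.

seat 1=7, seat 2=3, seat 3=4, seat 4=5, seat 5=6, seat 6=2, seat 7=1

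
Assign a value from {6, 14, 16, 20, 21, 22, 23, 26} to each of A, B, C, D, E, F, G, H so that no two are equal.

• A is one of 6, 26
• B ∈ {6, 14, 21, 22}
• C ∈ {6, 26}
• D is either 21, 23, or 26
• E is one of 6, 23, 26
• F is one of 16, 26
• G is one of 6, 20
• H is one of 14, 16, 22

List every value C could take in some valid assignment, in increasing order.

Among the 8 variables, 20 fits only G (and all 8 values in {6, 14, 16, 20, 21, 22, 23, 26} must be used), so G = 20.
The 2 variables A and C are confined to {6, 26}, which locks those values in; drop them from B, D, E, F.
That leaves E = 23. Strike 23 from D.
F's domain is down to {16}, so F = 16. Remove 16 from H.
D's domain is down to {21}, so D = 21. So B can't be 21.
No further eliminations apply; C can still be any of 6, 26.

6, 26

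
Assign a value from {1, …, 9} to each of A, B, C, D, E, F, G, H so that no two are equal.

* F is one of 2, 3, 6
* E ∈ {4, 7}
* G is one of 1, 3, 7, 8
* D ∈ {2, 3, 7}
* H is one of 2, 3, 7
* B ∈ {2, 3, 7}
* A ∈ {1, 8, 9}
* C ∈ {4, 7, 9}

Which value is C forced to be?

9

The 8 variables together cover exactly {1, 2, 3, 4, 6, 7, 8, 9} — 8 values for 8 variables — and 6 appears only in F's list, so F = 6.
B, D, H share exactly the 3 values {2, 3, 7}; by pigeonhole those values go to them, so strike 2, 3, 7 from C, E, G.
That leaves E = 4. So C can't be 4.
So C = 9.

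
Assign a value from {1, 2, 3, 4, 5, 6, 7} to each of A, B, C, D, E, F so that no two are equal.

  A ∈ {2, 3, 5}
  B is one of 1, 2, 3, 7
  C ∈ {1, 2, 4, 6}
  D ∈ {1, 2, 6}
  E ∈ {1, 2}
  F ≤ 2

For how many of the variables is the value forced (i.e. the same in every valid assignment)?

2

E and F share exactly the 2 values {1, 2}; by pigeonhole those values go to them, so strike 1, 2 from A, B, C, D.
D must be 6 (only option left). Eliminate 6 elsewhere: C.
C must be 4 (only option left).
Determined: C=4, D=6. The other variables each still have more than one consistent value. That makes 2.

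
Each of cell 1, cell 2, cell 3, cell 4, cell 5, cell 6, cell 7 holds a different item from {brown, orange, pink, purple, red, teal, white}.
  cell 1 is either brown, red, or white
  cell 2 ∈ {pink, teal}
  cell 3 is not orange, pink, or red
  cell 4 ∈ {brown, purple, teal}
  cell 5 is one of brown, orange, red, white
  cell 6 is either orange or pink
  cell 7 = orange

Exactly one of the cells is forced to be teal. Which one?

cell 2

cell 7's domain is down to {orange}, so cell 7 = orange. Remove orange from cell 5, cell 6.
cell 6's domain is down to {pink}, so cell 6 = pink. Eliminate pink elsewhere: cell 2.
So teal goes to cell 2.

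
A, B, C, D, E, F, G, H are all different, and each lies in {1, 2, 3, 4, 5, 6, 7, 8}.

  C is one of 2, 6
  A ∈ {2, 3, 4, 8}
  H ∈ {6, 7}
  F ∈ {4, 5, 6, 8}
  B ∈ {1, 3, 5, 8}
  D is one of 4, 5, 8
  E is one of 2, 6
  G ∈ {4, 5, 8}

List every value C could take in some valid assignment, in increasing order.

The 8 variables together cover exactly {1, 2, 3, 4, 5, 6, 7, 8} — 8 values for 8 variables — and 1 appears only in B's list, so B = 1.
Among the 7 still-open variables, 3 fits only A (and all 7 values in {2, 3, 4, 5, 6, 7, 8} must be used), so A = 3.
The 6 still-open variables draw from only 6 values {2, 4, 5, 6, 7, 8}, so each is used; only H can be 7, hence H = 7.
C and E between them cover only {2, 6} — a naked pair. Remove those values from F.
No further eliminations apply; C can still be any of 2, 6.

2, 6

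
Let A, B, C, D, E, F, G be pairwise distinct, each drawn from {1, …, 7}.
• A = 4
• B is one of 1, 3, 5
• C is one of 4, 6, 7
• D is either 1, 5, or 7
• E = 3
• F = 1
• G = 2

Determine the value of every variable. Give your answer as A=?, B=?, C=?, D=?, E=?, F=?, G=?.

A=4, B=5, C=6, D=7, E=3, F=1, G=2

A must be 4 (only option left). So C can't be 4.
E's domain is down to {3}, so E = 3. Remove 3 from B.
That leaves F = 1. Strike 1 from B, D.
G must be 2 (only option left).
B's domain is down to {5}, so B = 5. So D can't be 5.
D has just one choice, so D = 7. So C can't be 7.
C has just one choice, so C = 6.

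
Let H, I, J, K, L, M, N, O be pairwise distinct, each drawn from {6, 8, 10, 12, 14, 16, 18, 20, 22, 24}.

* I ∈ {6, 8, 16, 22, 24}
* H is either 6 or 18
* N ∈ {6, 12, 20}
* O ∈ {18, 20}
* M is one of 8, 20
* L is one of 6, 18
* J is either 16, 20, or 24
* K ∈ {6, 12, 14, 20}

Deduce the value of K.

H and L between them cover only {6, 18} — a naked pair. Remove those values from I, K, N, O.
O's domain is down to {20}, so O = 20. Eliminate 20 elsewhere: J, K, M, N.
That leaves M = 8. Strike 8 from I.
That leaves N = 12. So K can't be 12.
So K = 14.

14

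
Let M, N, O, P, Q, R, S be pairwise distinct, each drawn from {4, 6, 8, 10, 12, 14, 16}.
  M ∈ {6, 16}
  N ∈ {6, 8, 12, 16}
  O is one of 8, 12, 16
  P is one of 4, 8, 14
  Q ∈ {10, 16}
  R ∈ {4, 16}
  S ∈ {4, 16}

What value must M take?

The 7 variables draw from only 7 values {4, 6, 8, 10, 12, 14, 16}, so each is used; only Q can be 10, hence Q = 10.
The 6 still-open variables draw from only 6 values {4, 6, 8, 12, 14, 16}, so each is used; only P can be 14, hence P = 14.
The 2 variables R and S are confined to {4, 16}, which locks those values in; drop them from M, N, O.
So M = 6.

6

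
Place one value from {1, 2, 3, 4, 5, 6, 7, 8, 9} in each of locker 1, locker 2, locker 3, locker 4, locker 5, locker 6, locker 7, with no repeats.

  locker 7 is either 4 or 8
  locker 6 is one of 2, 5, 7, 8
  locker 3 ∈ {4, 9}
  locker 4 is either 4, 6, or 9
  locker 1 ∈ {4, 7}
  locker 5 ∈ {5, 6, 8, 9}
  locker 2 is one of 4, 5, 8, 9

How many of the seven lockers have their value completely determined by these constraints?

The 7 variables draw from only 7 values {2, 4, 5, 6, 7, 8, 9}, so each is used; only locker 6 can be 2, hence locker 6 = 2.
The 6 still-open variables draw from only 6 values {4, 5, 6, 7, 8, 9}, so each is used; only locker 1 can be 7, hence locker 1 = 7.
Determined: locker 1=7, locker 6=2. The other lockers each still have more than one consistent value. That makes 2.

2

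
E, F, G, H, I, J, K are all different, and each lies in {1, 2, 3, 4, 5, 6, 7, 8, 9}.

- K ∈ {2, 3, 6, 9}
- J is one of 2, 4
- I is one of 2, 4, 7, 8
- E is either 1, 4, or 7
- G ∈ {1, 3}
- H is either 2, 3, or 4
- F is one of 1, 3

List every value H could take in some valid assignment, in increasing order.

2, 4

F and G share exactly the 2 values {1, 3}; by pigeonhole those values go to them, so strike 1, 3 from E, H, K.
H and J share exactly the 2 values {2, 4}; by pigeonhole those values go to them, so strike 2, 4 from E, I, K.
E must be 7 (only option left). So I can't be 7.
I's domain is down to {8}, so I = 8.
No further eliminations apply; H can still be any of 2, 4.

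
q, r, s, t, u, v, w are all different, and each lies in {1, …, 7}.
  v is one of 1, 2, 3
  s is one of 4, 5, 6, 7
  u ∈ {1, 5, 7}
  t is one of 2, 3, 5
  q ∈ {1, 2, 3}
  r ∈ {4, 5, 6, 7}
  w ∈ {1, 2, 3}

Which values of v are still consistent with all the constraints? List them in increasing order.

1, 2, 3

q, v, w between them cover only {1, 2, 3} — a naked triple. Remove those values from t, u.
That leaves t = 5. Eliminate 5 elsewhere: r, s, u.
That leaves u = 7. Eliminate 7 elsewhere: r, s.
No further eliminations apply; v can still be any of 1, 2, 3.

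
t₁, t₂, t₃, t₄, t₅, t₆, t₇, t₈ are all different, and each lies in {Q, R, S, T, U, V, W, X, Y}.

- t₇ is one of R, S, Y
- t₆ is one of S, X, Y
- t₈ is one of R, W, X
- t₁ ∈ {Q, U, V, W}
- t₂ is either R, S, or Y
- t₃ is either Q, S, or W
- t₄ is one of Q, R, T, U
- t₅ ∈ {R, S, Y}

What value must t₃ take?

Q

t₂, t₅, t₇ between them cover only {R, S, Y} — a naked triple. Remove those values from t₃, t₄, t₆, t₈.
t₆'s domain is down to {X}, so t₆ = X. So t₈ can't be X.
t₈ has just one choice, so t₈ = W. Eliminate W elsewhere: t₁, t₃.
So t₃ = Q.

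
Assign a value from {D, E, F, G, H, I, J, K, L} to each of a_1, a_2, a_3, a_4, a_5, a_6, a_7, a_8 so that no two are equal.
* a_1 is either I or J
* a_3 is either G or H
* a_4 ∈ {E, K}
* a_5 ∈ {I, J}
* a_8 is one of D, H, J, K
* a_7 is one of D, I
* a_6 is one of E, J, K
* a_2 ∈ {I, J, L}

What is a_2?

The 8 variables draw from only 8 values {D, E, G, H, I, J, K, L}, so each is used; only a_3 can be G, hence a_3 = G.
The 7 still-open variables draw from only 7 values {D, E, H, I, J, K, L}, so each is used; only a_8 can be H, hence a_8 = H.
Among the 6 still-open variables, D fits only a_7 (and all 6 values in {D, E, I, J, K, L} must be used), so a_7 = D.
Among the 5 still-open variables, L fits only a_2 (and all 5 values in {E, I, J, K, L} must be used), so a_2 = L.

L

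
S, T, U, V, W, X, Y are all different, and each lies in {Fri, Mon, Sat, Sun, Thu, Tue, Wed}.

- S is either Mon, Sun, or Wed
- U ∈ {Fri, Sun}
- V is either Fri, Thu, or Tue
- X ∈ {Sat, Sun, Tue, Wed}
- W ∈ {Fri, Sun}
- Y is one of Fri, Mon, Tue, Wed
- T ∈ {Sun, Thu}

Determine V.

Tue

Among the 7 variables, Sat fits only X (and all 7 values in {Fri, Mon, Sat, Sun, Thu, Tue, Wed} must be used), so X = Sat.
The 2 variables U and W are confined to {Fri, Sun}, which locks those values in; drop them from S, T, V, Y.
T must be Thu (only option left). Eliminate Thu elsewhere: V.
So V = Tue.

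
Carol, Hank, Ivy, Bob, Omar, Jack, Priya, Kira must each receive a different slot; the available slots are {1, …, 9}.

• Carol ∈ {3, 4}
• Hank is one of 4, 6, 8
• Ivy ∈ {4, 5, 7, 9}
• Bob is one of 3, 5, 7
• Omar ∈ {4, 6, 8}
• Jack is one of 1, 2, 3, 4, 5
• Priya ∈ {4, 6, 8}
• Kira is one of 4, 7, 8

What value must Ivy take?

9

The 3 variables Hank, Omar, Priya are confined to {4, 6, 8}, which locks those values in; drop them from Carol, Ivy, Jack, Kira.
Carol's domain is down to {3}, so Carol = 3. Strike 3 from Bob, Jack.
Kira's domain is down to {7}, so Kira = 7. Remove 7 from Ivy, Bob.
Bob must be 5 (only option left). Remove 5 from Ivy, Jack.
So Ivy = 9.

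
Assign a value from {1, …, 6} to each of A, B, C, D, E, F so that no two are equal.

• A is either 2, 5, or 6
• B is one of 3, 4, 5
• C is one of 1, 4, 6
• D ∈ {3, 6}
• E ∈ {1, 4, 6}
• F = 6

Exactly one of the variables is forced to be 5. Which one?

B

F must be 6 (only option left). Eliminate 6 elsewhere: A, C, D, E.
D has just one choice, so D = 3. So B can't be 3.
Among the 4 still-open variables, 2 fits only A (and all 4 values in {1, 2, 4, 5} must be used), so A = 2.
Among the 3 still-open variables, 5 fits only B (and all 3 values in {1, 4, 5} must be used), so B = 5.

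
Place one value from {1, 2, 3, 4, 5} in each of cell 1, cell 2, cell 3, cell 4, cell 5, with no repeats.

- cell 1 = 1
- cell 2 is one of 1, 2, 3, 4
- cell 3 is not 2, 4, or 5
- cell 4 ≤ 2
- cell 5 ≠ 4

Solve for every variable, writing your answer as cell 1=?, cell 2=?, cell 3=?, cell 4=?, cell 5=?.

cell 1 must be 1 (only option left). Eliminate 1 elsewhere: cell 2, cell 3, cell 4, cell 5.
cell 3 has just one choice, so cell 3 = 3. Strike 3 from cell 2, cell 5.
cell 4 has just one choice, so cell 4 = 2. So cell 2, cell 5 can't be 2.
That leaves cell 5 = 5.
cell 2's domain is down to {4}, so cell 2 = 4.

cell 1=1, cell 2=4, cell 3=3, cell 4=2, cell 5=5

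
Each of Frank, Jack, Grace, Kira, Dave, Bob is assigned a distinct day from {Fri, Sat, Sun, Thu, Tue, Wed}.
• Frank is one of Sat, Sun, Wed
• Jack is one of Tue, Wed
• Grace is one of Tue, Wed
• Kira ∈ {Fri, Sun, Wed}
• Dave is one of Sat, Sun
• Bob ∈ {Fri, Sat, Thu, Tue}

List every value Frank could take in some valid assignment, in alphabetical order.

The 6 variables draw from only 6 values {Fri, Sat, Sun, Thu, Tue, Wed}, so each is used; only Bob can be Thu, hence Bob = Thu.
The 5 still-open variables draw from only 5 values {Fri, Sat, Sun, Tue, Wed}, so each is used; only Kira can be Fri, hence Kira = Fri.
Jack and Grace between them cover only {Tue, Wed} — a naked pair. Remove those values from Frank.
No further eliminations apply; Frank can still be any of Sat, Sun.

Sat, Sun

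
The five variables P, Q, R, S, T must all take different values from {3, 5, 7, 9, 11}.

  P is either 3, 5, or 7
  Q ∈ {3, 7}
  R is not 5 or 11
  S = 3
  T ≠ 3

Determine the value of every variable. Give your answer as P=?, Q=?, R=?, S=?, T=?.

S must be 3 (only option left). So P, Q, R can't be 3.
That leaves Q = 7. Eliminate 7 elsewhere: P, R, T.
R has just one choice, so R = 9. Remove 9 from T.
That leaves P = 5. Eliminate 5 elsewhere: T.
T must be 11 (only option left).

P=5, Q=7, R=9, S=3, T=11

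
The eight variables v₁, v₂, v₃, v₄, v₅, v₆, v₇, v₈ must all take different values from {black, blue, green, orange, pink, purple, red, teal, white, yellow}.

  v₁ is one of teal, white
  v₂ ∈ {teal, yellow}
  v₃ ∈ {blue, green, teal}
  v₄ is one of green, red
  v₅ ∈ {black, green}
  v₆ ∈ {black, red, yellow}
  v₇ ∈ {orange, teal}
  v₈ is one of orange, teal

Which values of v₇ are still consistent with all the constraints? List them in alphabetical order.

orange, teal

Among the 8 variables, blue fits only v₃ (and all 8 values in {black, blue, green, orange, red, teal, white, yellow} must be used), so v₃ = blue.
The 7 still-open variables draw from only 7 values {black, green, orange, red, teal, white, yellow}, so each is used; only v₁ can be white, hence v₁ = white.
The 2 variables v₇ and v₈ are confined to {orange, teal}, which locks those values in; drop them from v₂.
That leaves v₂ = yellow. Strike yellow from v₆.
No further eliminations apply; v₇ can still be any of orange, teal.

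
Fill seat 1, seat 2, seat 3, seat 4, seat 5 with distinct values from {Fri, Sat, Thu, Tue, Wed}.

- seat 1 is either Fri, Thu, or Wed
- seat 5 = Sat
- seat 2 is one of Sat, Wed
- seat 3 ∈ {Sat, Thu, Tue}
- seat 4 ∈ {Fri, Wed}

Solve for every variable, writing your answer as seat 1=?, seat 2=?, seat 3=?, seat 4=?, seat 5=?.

seat 1=Thu, seat 2=Wed, seat 3=Tue, seat 4=Fri, seat 5=Sat

seat 5 has just one choice, so seat 5 = Sat. Eliminate Sat elsewhere: seat 2, seat 3.
seat 2 must be Wed (only option left). Strike Wed from seat 1, seat 4.
That leaves seat 4 = Fri. So seat 1 can't be Fri.
seat 1 has just one choice, so seat 1 = Thu. So seat 3 can't be Thu.
seat 3 has just one choice, so seat 3 = Tue.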